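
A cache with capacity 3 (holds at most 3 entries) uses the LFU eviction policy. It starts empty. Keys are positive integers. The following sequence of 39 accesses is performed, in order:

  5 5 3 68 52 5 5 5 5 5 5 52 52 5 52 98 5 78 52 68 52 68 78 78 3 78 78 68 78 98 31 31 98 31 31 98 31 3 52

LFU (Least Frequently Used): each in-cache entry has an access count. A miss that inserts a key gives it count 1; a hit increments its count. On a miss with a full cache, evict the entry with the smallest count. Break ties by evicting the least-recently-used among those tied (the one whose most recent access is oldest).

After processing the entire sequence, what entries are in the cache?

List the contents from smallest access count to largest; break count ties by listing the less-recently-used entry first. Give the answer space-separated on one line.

LFU simulation (capacity=3):
  1. access 5: MISS. Cache: [5(c=1)]
  2. access 5: HIT, count now 2. Cache: [5(c=2)]
  3. access 3: MISS. Cache: [3(c=1) 5(c=2)]
  4. access 68: MISS. Cache: [3(c=1) 68(c=1) 5(c=2)]
  5. access 52: MISS, evict 3(c=1). Cache: [68(c=1) 52(c=1) 5(c=2)]
  6. access 5: HIT, count now 3. Cache: [68(c=1) 52(c=1) 5(c=3)]
  7. access 5: HIT, count now 4. Cache: [68(c=1) 52(c=1) 5(c=4)]
  8. access 5: HIT, count now 5. Cache: [68(c=1) 52(c=1) 5(c=5)]
  9. access 5: HIT, count now 6. Cache: [68(c=1) 52(c=1) 5(c=6)]
  10. access 5: HIT, count now 7. Cache: [68(c=1) 52(c=1) 5(c=7)]
  11. access 5: HIT, count now 8. Cache: [68(c=1) 52(c=1) 5(c=8)]
  12. access 52: HIT, count now 2. Cache: [68(c=1) 52(c=2) 5(c=8)]
  13. access 52: HIT, count now 3. Cache: [68(c=1) 52(c=3) 5(c=8)]
  14. access 5: HIT, count now 9. Cache: [68(c=1) 52(c=3) 5(c=9)]
  15. access 52: HIT, count now 4. Cache: [68(c=1) 52(c=4) 5(c=9)]
  16. access 98: MISS, evict 68(c=1). Cache: [98(c=1) 52(c=4) 5(c=9)]
  17. access 5: HIT, count now 10. Cache: [98(c=1) 52(c=4) 5(c=10)]
  18. access 78: MISS, evict 98(c=1). Cache: [78(c=1) 52(c=4) 5(c=10)]
  19. access 52: HIT, count now 5. Cache: [78(c=1) 52(c=5) 5(c=10)]
  20. access 68: MISS, evict 78(c=1). Cache: [68(c=1) 52(c=5) 5(c=10)]
  21. access 52: HIT, count now 6. Cache: [68(c=1) 52(c=6) 5(c=10)]
  22. access 68: HIT, count now 2. Cache: [68(c=2) 52(c=6) 5(c=10)]
  23. access 78: MISS, evict 68(c=2). Cache: [78(c=1) 52(c=6) 5(c=10)]
  24. access 78: HIT, count now 2. Cache: [78(c=2) 52(c=6) 5(c=10)]
  25. access 3: MISS, evict 78(c=2). Cache: [3(c=1) 52(c=6) 5(c=10)]
  26. access 78: MISS, evict 3(c=1). Cache: [78(c=1) 52(c=6) 5(c=10)]
  27. access 78: HIT, count now 2. Cache: [78(c=2) 52(c=6) 5(c=10)]
  28. access 68: MISS, evict 78(c=2). Cache: [68(c=1) 52(c=6) 5(c=10)]
  29. access 78: MISS, evict 68(c=1). Cache: [78(c=1) 52(c=6) 5(c=10)]
  30. access 98: MISS, evict 78(c=1). Cache: [98(c=1) 52(c=6) 5(c=10)]
  31. access 31: MISS, evict 98(c=1). Cache: [31(c=1) 52(c=6) 5(c=10)]
  32. access 31: HIT, count now 2. Cache: [31(c=2) 52(c=6) 5(c=10)]
  33. access 98: MISS, evict 31(c=2). Cache: [98(c=1) 52(c=6) 5(c=10)]
  34. access 31: MISS, evict 98(c=1). Cache: [31(c=1) 52(c=6) 5(c=10)]
  35. access 31: HIT, count now 2. Cache: [31(c=2) 52(c=6) 5(c=10)]
  36. access 98: MISS, evict 31(c=2). Cache: [98(c=1) 52(c=6) 5(c=10)]
  37. access 31: MISS, evict 98(c=1). Cache: [31(c=1) 52(c=6) 5(c=10)]
  38. access 3: MISS, evict 31(c=1). Cache: [3(c=1) 52(c=6) 5(c=10)]
  39. access 52: HIT, count now 7. Cache: [3(c=1) 52(c=7) 5(c=10)]
Total: 20 hits, 19 misses, 16 evictions

Answer: 3 52 5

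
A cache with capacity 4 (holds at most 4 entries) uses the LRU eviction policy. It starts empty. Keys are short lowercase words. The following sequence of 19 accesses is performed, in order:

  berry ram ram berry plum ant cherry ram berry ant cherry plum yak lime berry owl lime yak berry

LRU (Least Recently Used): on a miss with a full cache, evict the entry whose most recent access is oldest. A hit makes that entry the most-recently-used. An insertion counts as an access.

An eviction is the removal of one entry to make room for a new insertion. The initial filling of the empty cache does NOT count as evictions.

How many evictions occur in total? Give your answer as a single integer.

LRU simulation (capacity=4):
  1. access berry: MISS. Cache (LRU->MRU): [berry]
  2. access ram: MISS. Cache (LRU->MRU): [berry ram]
  3. access ram: HIT. Cache (LRU->MRU): [berry ram]
  4. access berry: HIT. Cache (LRU->MRU): [ram berry]
  5. access plum: MISS. Cache (LRU->MRU): [ram berry plum]
  6. access ant: MISS. Cache (LRU->MRU): [ram berry plum ant]
  7. access cherry: MISS, evict ram. Cache (LRU->MRU): [berry plum ant cherry]
  8. access ram: MISS, evict berry. Cache (LRU->MRU): [plum ant cherry ram]
  9. access berry: MISS, evict plum. Cache (LRU->MRU): [ant cherry ram berry]
  10. access ant: HIT. Cache (LRU->MRU): [cherry ram berry ant]
  11. access cherry: HIT. Cache (LRU->MRU): [ram berry ant cherry]
  12. access plum: MISS, evict ram. Cache (LRU->MRU): [berry ant cherry plum]
  13. access yak: MISS, evict berry. Cache (LRU->MRU): [ant cherry plum yak]
  14. access lime: MISS, evict ant. Cache (LRU->MRU): [cherry plum yak lime]
  15. access berry: MISS, evict cherry. Cache (LRU->MRU): [plum yak lime berry]
  16. access owl: MISS, evict plum. Cache (LRU->MRU): [yak lime berry owl]
  17. access lime: HIT. Cache (LRU->MRU): [yak berry owl lime]
  18. access yak: HIT. Cache (LRU->MRU): [berry owl lime yak]
  19. access berry: HIT. Cache (LRU->MRU): [owl lime yak berry]
Total: 7 hits, 12 misses, 8 evictions

Answer: 8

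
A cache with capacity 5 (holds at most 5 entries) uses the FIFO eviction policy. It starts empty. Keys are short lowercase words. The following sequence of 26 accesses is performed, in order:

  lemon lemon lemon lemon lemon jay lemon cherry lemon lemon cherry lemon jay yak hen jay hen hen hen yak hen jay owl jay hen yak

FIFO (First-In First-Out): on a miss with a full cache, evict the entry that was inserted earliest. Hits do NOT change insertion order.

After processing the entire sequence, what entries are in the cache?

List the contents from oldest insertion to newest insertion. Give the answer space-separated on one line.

Answer: jay cherry yak hen owl

Derivation:
FIFO simulation (capacity=5):
  1. access lemon: MISS. Cache (old->new): [lemon]
  2. access lemon: HIT. Cache (old->new): [lemon]
  3. access lemon: HIT. Cache (old->new): [lemon]
  4. access lemon: HIT. Cache (old->new): [lemon]
  5. access lemon: HIT. Cache (old->new): [lemon]
  6. access jay: MISS. Cache (old->new): [lemon jay]
  7. access lemon: HIT. Cache (old->new): [lemon jay]
  8. access cherry: MISS. Cache (old->new): [lemon jay cherry]
  9. access lemon: HIT. Cache (old->new): [lemon jay cherry]
  10. access lemon: HIT. Cache (old->new): [lemon jay cherry]
  11. access cherry: HIT. Cache (old->new): [lemon jay cherry]
  12. access lemon: HIT. Cache (old->new): [lemon jay cherry]
  13. access jay: HIT. Cache (old->new): [lemon jay cherry]
  14. access yak: MISS. Cache (old->new): [lemon jay cherry yak]
  15. access hen: MISS. Cache (old->new): [lemon jay cherry yak hen]
  16. access jay: HIT. Cache (old->new): [lemon jay cherry yak hen]
  17. access hen: HIT. Cache (old->new): [lemon jay cherry yak hen]
  18. access hen: HIT. Cache (old->new): [lemon jay cherry yak hen]
  19. access hen: HIT. Cache (old->new): [lemon jay cherry yak hen]
  20. access yak: HIT. Cache (old->new): [lemon jay cherry yak hen]
  21. access hen: HIT. Cache (old->new): [lemon jay cherry yak hen]
  22. access jay: HIT. Cache (old->new): [lemon jay cherry yak hen]
  23. access owl: MISS, evict lemon. Cache (old->new): [jay cherry yak hen owl]
  24. access jay: HIT. Cache (old->new): [jay cherry yak hen owl]
  25. access hen: HIT. Cache (old->new): [jay cherry yak hen owl]
  26. access yak: HIT. Cache (old->new): [jay cherry yak hen owl]
Total: 20 hits, 6 misses, 1 evictions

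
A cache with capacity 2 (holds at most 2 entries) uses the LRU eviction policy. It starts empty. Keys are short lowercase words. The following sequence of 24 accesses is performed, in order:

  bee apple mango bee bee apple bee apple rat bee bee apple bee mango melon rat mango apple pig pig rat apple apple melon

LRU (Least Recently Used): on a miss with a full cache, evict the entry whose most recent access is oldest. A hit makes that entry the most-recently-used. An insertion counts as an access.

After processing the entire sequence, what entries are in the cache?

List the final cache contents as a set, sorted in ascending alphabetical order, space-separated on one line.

LRU simulation (capacity=2):
  1. access bee: MISS. Cache (LRU->MRU): [bee]
  2. access apple: MISS. Cache (LRU->MRU): [bee apple]
  3. access mango: MISS, evict bee. Cache (LRU->MRU): [apple mango]
  4. access bee: MISS, evict apple. Cache (LRU->MRU): [mango bee]
  5. access bee: HIT. Cache (LRU->MRU): [mango bee]
  6. access apple: MISS, evict mango. Cache (LRU->MRU): [bee apple]
  7. access bee: HIT. Cache (LRU->MRU): [apple bee]
  8. access apple: HIT. Cache (LRU->MRU): [bee apple]
  9. access rat: MISS, evict bee. Cache (LRU->MRU): [apple rat]
  10. access bee: MISS, evict apple. Cache (LRU->MRU): [rat bee]
  11. access bee: HIT. Cache (LRU->MRU): [rat bee]
  12. access apple: MISS, evict rat. Cache (LRU->MRU): [bee apple]
  13. access bee: HIT. Cache (LRU->MRU): [apple bee]
  14. access mango: MISS, evict apple. Cache (LRU->MRU): [bee mango]
  15. access melon: MISS, evict bee. Cache (LRU->MRU): [mango melon]
  16. access rat: MISS, evict mango. Cache (LRU->MRU): [melon rat]
  17. access mango: MISS, evict melon. Cache (LRU->MRU): [rat mango]
  18. access apple: MISS, evict rat. Cache (LRU->MRU): [mango apple]
  19. access pig: MISS, evict mango. Cache (LRU->MRU): [apple pig]
  20. access pig: HIT. Cache (LRU->MRU): [apple pig]
  21. access rat: MISS, evict apple. Cache (LRU->MRU): [pig rat]
  22. access apple: MISS, evict pig. Cache (LRU->MRU): [rat apple]
  23. access apple: HIT. Cache (LRU->MRU): [rat apple]
  24. access melon: MISS, evict rat. Cache (LRU->MRU): [apple melon]
Total: 7 hits, 17 misses, 15 evictions

Answer: apple melon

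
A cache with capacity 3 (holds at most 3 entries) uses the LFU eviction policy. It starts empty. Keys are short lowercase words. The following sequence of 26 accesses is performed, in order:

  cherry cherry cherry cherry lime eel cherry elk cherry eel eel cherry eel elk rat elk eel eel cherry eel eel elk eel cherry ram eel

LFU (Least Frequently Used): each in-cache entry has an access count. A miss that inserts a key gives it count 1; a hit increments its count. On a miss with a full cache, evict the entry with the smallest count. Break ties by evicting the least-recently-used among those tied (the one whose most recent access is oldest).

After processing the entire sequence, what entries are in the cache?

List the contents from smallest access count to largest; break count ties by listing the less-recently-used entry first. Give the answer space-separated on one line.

Answer: ram cherry eel

Derivation:
LFU simulation (capacity=3):
  1. access cherry: MISS. Cache: [cherry(c=1)]
  2. access cherry: HIT, count now 2. Cache: [cherry(c=2)]
  3. access cherry: HIT, count now 3. Cache: [cherry(c=3)]
  4. access cherry: HIT, count now 4. Cache: [cherry(c=4)]
  5. access lime: MISS. Cache: [lime(c=1) cherry(c=4)]
  6. access eel: MISS. Cache: [lime(c=1) eel(c=1) cherry(c=4)]
  7. access cherry: HIT, count now 5. Cache: [lime(c=1) eel(c=1) cherry(c=5)]
  8. access elk: MISS, evict lime(c=1). Cache: [eel(c=1) elk(c=1) cherry(c=5)]
  9. access cherry: HIT, count now 6. Cache: [eel(c=1) elk(c=1) cherry(c=6)]
  10. access eel: HIT, count now 2. Cache: [elk(c=1) eel(c=2) cherry(c=6)]
  11. access eel: HIT, count now 3. Cache: [elk(c=1) eel(c=3) cherry(c=6)]
  12. access cherry: HIT, count now 7. Cache: [elk(c=1) eel(c=3) cherry(c=7)]
  13. access eel: HIT, count now 4. Cache: [elk(c=1) eel(c=4) cherry(c=7)]
  14. access elk: HIT, count now 2. Cache: [elk(c=2) eel(c=4) cherry(c=7)]
  15. access rat: MISS, evict elk(c=2). Cache: [rat(c=1) eel(c=4) cherry(c=7)]
  16. access elk: MISS, evict rat(c=1). Cache: [elk(c=1) eel(c=4) cherry(c=7)]
  17. access eel: HIT, count now 5. Cache: [elk(c=1) eel(c=5) cherry(c=7)]
  18. access eel: HIT, count now 6. Cache: [elk(c=1) eel(c=6) cherry(c=7)]
  19. access cherry: HIT, count now 8. Cache: [elk(c=1) eel(c=6) cherry(c=8)]
  20. access eel: HIT, count now 7. Cache: [elk(c=1) eel(c=7) cherry(c=8)]
  21. access eel: HIT, count now 8. Cache: [elk(c=1) cherry(c=8) eel(c=8)]
  22. access elk: HIT, count now 2. Cache: [elk(c=2) cherry(c=8) eel(c=8)]
  23. access eel: HIT, count now 9. Cache: [elk(c=2) cherry(c=8) eel(c=9)]
  24. access cherry: HIT, count now 9. Cache: [elk(c=2) eel(c=9) cherry(c=9)]
  25. access ram: MISS, evict elk(c=2). Cache: [ram(c=1) eel(c=9) cherry(c=9)]
  26. access eel: HIT, count now 10. Cache: [ram(c=1) cherry(c=9) eel(c=10)]
Total: 19 hits, 7 misses, 4 evictions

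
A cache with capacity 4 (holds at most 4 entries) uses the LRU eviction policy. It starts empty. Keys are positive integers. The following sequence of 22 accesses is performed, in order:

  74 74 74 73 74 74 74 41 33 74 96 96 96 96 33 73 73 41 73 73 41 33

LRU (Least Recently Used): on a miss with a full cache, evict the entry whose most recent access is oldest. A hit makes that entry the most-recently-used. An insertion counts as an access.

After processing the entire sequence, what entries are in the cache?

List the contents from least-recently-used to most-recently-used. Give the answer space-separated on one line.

Answer: 96 73 41 33

Derivation:
LRU simulation (capacity=4):
  1. access 74: MISS. Cache (LRU->MRU): [74]
  2. access 74: HIT. Cache (LRU->MRU): [74]
  3. access 74: HIT. Cache (LRU->MRU): [74]
  4. access 73: MISS. Cache (LRU->MRU): [74 73]
  5. access 74: HIT. Cache (LRU->MRU): [73 74]
  6. access 74: HIT. Cache (LRU->MRU): [73 74]
  7. access 74: HIT. Cache (LRU->MRU): [73 74]
  8. access 41: MISS. Cache (LRU->MRU): [73 74 41]
  9. access 33: MISS. Cache (LRU->MRU): [73 74 41 33]
  10. access 74: HIT. Cache (LRU->MRU): [73 41 33 74]
  11. access 96: MISS, evict 73. Cache (LRU->MRU): [41 33 74 96]
  12. access 96: HIT. Cache (LRU->MRU): [41 33 74 96]
  13. access 96: HIT. Cache (LRU->MRU): [41 33 74 96]
  14. access 96: HIT. Cache (LRU->MRU): [41 33 74 96]
  15. access 33: HIT. Cache (LRU->MRU): [41 74 96 33]
  16. access 73: MISS, evict 41. Cache (LRU->MRU): [74 96 33 73]
  17. access 73: HIT. Cache (LRU->MRU): [74 96 33 73]
  18. access 41: MISS, evict 74. Cache (LRU->MRU): [96 33 73 41]
  19. access 73: HIT. Cache (LRU->MRU): [96 33 41 73]
  20. access 73: HIT. Cache (LRU->MRU): [96 33 41 73]
  21. access 41: HIT. Cache (LRU->MRU): [96 33 73 41]
  22. access 33: HIT. Cache (LRU->MRU): [96 73 41 33]
Total: 15 hits, 7 misses, 3 evictions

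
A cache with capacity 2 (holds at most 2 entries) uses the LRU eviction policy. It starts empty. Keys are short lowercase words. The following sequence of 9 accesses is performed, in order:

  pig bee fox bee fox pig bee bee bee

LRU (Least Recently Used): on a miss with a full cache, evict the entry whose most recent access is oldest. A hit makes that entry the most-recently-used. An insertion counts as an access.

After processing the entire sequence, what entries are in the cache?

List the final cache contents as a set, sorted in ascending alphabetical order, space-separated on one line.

Answer: bee pig

Derivation:
LRU simulation (capacity=2):
  1. access pig: MISS. Cache (LRU->MRU): [pig]
  2. access bee: MISS. Cache (LRU->MRU): [pig bee]
  3. access fox: MISS, evict pig. Cache (LRU->MRU): [bee fox]
  4. access bee: HIT. Cache (LRU->MRU): [fox bee]
  5. access fox: HIT. Cache (LRU->MRU): [bee fox]
  6. access pig: MISS, evict bee. Cache (LRU->MRU): [fox pig]
  7. access bee: MISS, evict fox. Cache (LRU->MRU): [pig bee]
  8. access bee: HIT. Cache (LRU->MRU): [pig bee]
  9. access bee: HIT. Cache (LRU->MRU): [pig bee]
Total: 4 hits, 5 misses, 3 evictions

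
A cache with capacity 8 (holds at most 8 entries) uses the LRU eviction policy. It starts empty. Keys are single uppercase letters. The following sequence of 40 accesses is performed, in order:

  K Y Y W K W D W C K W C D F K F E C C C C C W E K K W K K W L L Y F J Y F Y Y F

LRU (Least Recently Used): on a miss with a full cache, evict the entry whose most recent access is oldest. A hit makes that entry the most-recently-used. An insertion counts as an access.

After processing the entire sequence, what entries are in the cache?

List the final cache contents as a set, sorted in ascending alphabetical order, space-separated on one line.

Answer: C E F J K L W Y

Derivation:
LRU simulation (capacity=8):
  1. access K: MISS. Cache (LRU->MRU): [K]
  2. access Y: MISS. Cache (LRU->MRU): [K Y]
  3. access Y: HIT. Cache (LRU->MRU): [K Y]
  4. access W: MISS. Cache (LRU->MRU): [K Y W]
  5. access K: HIT. Cache (LRU->MRU): [Y W K]
  6. access W: HIT. Cache (LRU->MRU): [Y K W]
  7. access D: MISS. Cache (LRU->MRU): [Y K W D]
  8. access W: HIT. Cache (LRU->MRU): [Y K D W]
  9. access C: MISS. Cache (LRU->MRU): [Y K D W C]
  10. access K: HIT. Cache (LRU->MRU): [Y D W C K]
  11. access W: HIT. Cache (LRU->MRU): [Y D C K W]
  12. access C: HIT. Cache (LRU->MRU): [Y D K W C]
  13. access D: HIT. Cache (LRU->MRU): [Y K W C D]
  14. access F: MISS. Cache (LRU->MRU): [Y K W C D F]
  15. access K: HIT. Cache (LRU->MRU): [Y W C D F K]
  16. access F: HIT. Cache (LRU->MRU): [Y W C D K F]
  17. access E: MISS. Cache (LRU->MRU): [Y W C D K F E]
  18. access C: HIT. Cache (LRU->MRU): [Y W D K F E C]
  19. access C: HIT. Cache (LRU->MRU): [Y W D K F E C]
  20. access C: HIT. Cache (LRU->MRU): [Y W D K F E C]
  21. access C: HIT. Cache (LRU->MRU): [Y W D K F E C]
  22. access C: HIT. Cache (LRU->MRU): [Y W D K F E C]
  23. access W: HIT. Cache (LRU->MRU): [Y D K F E C W]
  24. access E: HIT. Cache (LRU->MRU): [Y D K F C W E]
  25. access K: HIT. Cache (LRU->MRU): [Y D F C W E K]
  26. access K: HIT. Cache (LRU->MRU): [Y D F C W E K]
  27. access W: HIT. Cache (LRU->MRU): [Y D F C E K W]
  28. access K: HIT. Cache (LRU->MRU): [Y D F C E W K]
  29. access K: HIT. Cache (LRU->MRU): [Y D F C E W K]
  30. access W: HIT. Cache (LRU->MRU): [Y D F C E K W]
  31. access L: MISS. Cache (LRU->MRU): [Y D F C E K W L]
  32. access L: HIT. Cache (LRU->MRU): [Y D F C E K W L]
  33. access Y: HIT. Cache (LRU->MRU): [D F C E K W L Y]
  34. access F: HIT. Cache (LRU->MRU): [D C E K W L Y F]
  35. access J: MISS, evict D. Cache (LRU->MRU): [C E K W L Y F J]
  36. access Y: HIT. Cache (LRU->MRU): [C E K W L F J Y]
  37. access F: HIT. Cache (LRU->MRU): [C E K W L J Y F]
  38. access Y: HIT. Cache (LRU->MRU): [C E K W L J F Y]
  39. access Y: HIT. Cache (LRU->MRU): [C E K W L J F Y]
  40. access F: HIT. Cache (LRU->MRU): [C E K W L J Y F]
Total: 31 hits, 9 misses, 1 evictions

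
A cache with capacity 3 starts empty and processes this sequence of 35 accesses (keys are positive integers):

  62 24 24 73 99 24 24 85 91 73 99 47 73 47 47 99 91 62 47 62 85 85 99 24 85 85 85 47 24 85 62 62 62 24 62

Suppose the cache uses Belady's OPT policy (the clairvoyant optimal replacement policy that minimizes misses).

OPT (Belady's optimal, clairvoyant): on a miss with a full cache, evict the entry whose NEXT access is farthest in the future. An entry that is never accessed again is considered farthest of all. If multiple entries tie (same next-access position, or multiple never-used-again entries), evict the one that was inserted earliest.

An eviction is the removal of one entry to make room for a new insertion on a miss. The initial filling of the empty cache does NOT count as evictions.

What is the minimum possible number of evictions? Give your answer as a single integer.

Answer: 9

Derivation:
OPT (Belady) simulation (capacity=3):
  1. access 62: MISS. Cache: [62]
  2. access 24: MISS. Cache: [62 24]
  3. access 24: HIT. Next use of 24: step 6. Cache: [62 24]
  4. access 73: MISS. Cache: [62 24 73]
  5. access 99: MISS, evict 62 (next use: step 18). Cache: [24 73 99]
  6. access 24: HIT. Next use of 24: step 7. Cache: [24 73 99]
  7. access 24: HIT. Next use of 24: step 24. Cache: [24 73 99]
  8. access 85: MISS, evict 24 (next use: step 24). Cache: [73 99 85]
  9. access 91: MISS, evict 85 (next use: step 21). Cache: [73 99 91]
  10. access 73: HIT. Next use of 73: step 13. Cache: [73 99 91]
  11. access 99: HIT. Next use of 99: step 16. Cache: [73 99 91]
  12. access 47: MISS, evict 91 (next use: step 17). Cache: [73 99 47]
  13. access 73: HIT. Next use of 73: never. Cache: [73 99 47]
  14. access 47: HIT. Next use of 47: step 15. Cache: [73 99 47]
  15. access 47: HIT. Next use of 47: step 19. Cache: [73 99 47]
  16. access 99: HIT. Next use of 99: step 23. Cache: [73 99 47]
  17. access 91: MISS, evict 73 (next use: never). Cache: [99 47 91]
  18. access 62: MISS, evict 91 (next use: never). Cache: [99 47 62]
  19. access 47: HIT. Next use of 47: step 28. Cache: [99 47 62]
  20. access 62: HIT. Next use of 62: step 31. Cache: [99 47 62]
  21. access 85: MISS, evict 62 (next use: step 31). Cache: [99 47 85]
  22. access 85: HIT. Next use of 85: step 25. Cache: [99 47 85]
  23. access 99: HIT. Next use of 99: never. Cache: [99 47 85]
  24. access 24: MISS, evict 99 (next use: never). Cache: [47 85 24]
  25. access 85: HIT. Next use of 85: step 26. Cache: [47 85 24]
  26. access 85: HIT. Next use of 85: step 27. Cache: [47 85 24]
  27. access 85: HIT. Next use of 85: step 30. Cache: [47 85 24]
  28. access 47: HIT. Next use of 47: never. Cache: [47 85 24]
  29. access 24: HIT. Next use of 24: step 34. Cache: [47 85 24]
  30. access 85: HIT. Next use of 85: never. Cache: [47 85 24]
  31. access 62: MISS, evict 47 (next use: never). Cache: [85 24 62]
  32. access 62: HIT. Next use of 62: step 33. Cache: [85 24 62]
  33. access 62: HIT. Next use of 62: step 35. Cache: [85 24 62]
  34. access 24: HIT. Next use of 24: never. Cache: [85 24 62]
  35. access 62: HIT. Next use of 62: never. Cache: [85 24 62]
Total: 23 hits, 12 misses, 9 evictions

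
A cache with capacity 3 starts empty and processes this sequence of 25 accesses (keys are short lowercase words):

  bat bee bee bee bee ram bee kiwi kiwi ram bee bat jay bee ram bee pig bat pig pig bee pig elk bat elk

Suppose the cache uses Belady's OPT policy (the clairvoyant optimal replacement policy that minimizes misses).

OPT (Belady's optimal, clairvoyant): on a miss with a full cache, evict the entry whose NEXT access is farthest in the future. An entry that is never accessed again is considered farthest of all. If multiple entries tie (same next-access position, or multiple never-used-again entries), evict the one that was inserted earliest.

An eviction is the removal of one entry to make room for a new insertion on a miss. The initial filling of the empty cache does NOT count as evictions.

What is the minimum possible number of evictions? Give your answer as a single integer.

OPT (Belady) simulation (capacity=3):
  1. access bat: MISS. Cache: [bat]
  2. access bee: MISS. Cache: [bat bee]
  3. access bee: HIT. Next use of bee: step 4. Cache: [bat bee]
  4. access bee: HIT. Next use of bee: step 5. Cache: [bat bee]
  5. access bee: HIT. Next use of bee: step 7. Cache: [bat bee]
  6. access ram: MISS. Cache: [bat bee ram]
  7. access bee: HIT. Next use of bee: step 11. Cache: [bat bee ram]
  8. access kiwi: MISS, evict bat (next use: step 12). Cache: [bee ram kiwi]
  9. access kiwi: HIT. Next use of kiwi: never. Cache: [bee ram kiwi]
  10. access ram: HIT. Next use of ram: step 15. Cache: [bee ram kiwi]
  11. access bee: HIT. Next use of bee: step 14. Cache: [bee ram kiwi]
  12. access bat: MISS, evict kiwi (next use: never). Cache: [bee ram bat]
  13. access jay: MISS, evict bat (next use: step 18). Cache: [bee ram jay]
  14. access bee: HIT. Next use of bee: step 16. Cache: [bee ram jay]
  15. access ram: HIT. Next use of ram: never. Cache: [bee ram jay]
  16. access bee: HIT. Next use of bee: step 21. Cache: [bee ram jay]
  17. access pig: MISS, evict ram (next use: never). Cache: [bee jay pig]
  18. access bat: MISS, evict jay (next use: never). Cache: [bee pig bat]
  19. access pig: HIT. Next use of pig: step 20. Cache: [bee pig bat]
  20. access pig: HIT. Next use of pig: step 22. Cache: [bee pig bat]
  21. access bee: HIT. Next use of bee: never. Cache: [bee pig bat]
  22. access pig: HIT. Next use of pig: never. Cache: [bee pig bat]
  23. access elk: MISS, evict bee (next use: never). Cache: [pig bat elk]
  24. access bat: HIT. Next use of bat: never. Cache: [pig bat elk]
  25. access elk: HIT. Next use of elk: never. Cache: [pig bat elk]
Total: 16 hits, 9 misses, 6 evictions

Answer: 6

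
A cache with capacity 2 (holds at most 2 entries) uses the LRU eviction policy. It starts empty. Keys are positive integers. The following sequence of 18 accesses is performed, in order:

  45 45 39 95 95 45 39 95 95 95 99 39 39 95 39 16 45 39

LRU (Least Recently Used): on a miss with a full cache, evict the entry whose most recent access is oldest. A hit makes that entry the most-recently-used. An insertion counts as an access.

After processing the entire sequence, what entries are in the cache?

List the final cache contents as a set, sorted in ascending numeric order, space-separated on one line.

Answer: 39 45

Derivation:
LRU simulation (capacity=2):
  1. access 45: MISS. Cache (LRU->MRU): [45]
  2. access 45: HIT. Cache (LRU->MRU): [45]
  3. access 39: MISS. Cache (LRU->MRU): [45 39]
  4. access 95: MISS, evict 45. Cache (LRU->MRU): [39 95]
  5. access 95: HIT. Cache (LRU->MRU): [39 95]
  6. access 45: MISS, evict 39. Cache (LRU->MRU): [95 45]
  7. access 39: MISS, evict 95. Cache (LRU->MRU): [45 39]
  8. access 95: MISS, evict 45. Cache (LRU->MRU): [39 95]
  9. access 95: HIT. Cache (LRU->MRU): [39 95]
  10. access 95: HIT. Cache (LRU->MRU): [39 95]
  11. access 99: MISS, evict 39. Cache (LRU->MRU): [95 99]
  12. access 39: MISS, evict 95. Cache (LRU->MRU): [99 39]
  13. access 39: HIT. Cache (LRU->MRU): [99 39]
  14. access 95: MISS, evict 99. Cache (LRU->MRU): [39 95]
  15. access 39: HIT. Cache (LRU->MRU): [95 39]
  16. access 16: MISS, evict 95. Cache (LRU->MRU): [39 16]
  17. access 45: MISS, evict 39. Cache (LRU->MRU): [16 45]
  18. access 39: MISS, evict 16. Cache (LRU->MRU): [45 39]
Total: 6 hits, 12 misses, 10 evictions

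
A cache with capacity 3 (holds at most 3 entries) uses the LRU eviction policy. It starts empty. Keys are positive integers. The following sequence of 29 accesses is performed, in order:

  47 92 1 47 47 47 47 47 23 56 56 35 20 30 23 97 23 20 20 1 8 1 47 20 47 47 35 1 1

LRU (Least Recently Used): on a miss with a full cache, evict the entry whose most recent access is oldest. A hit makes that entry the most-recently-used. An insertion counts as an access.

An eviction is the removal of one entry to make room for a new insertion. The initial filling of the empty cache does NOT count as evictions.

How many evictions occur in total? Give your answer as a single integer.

LRU simulation (capacity=3):
  1. access 47: MISS. Cache (LRU->MRU): [47]
  2. access 92: MISS. Cache (LRU->MRU): [47 92]
  3. access 1: MISS. Cache (LRU->MRU): [47 92 1]
  4. access 47: HIT. Cache (LRU->MRU): [92 1 47]
  5. access 47: HIT. Cache (LRU->MRU): [92 1 47]
  6. access 47: HIT. Cache (LRU->MRU): [92 1 47]
  7. access 47: HIT. Cache (LRU->MRU): [92 1 47]
  8. access 47: HIT. Cache (LRU->MRU): [92 1 47]
  9. access 23: MISS, evict 92. Cache (LRU->MRU): [1 47 23]
  10. access 56: MISS, evict 1. Cache (LRU->MRU): [47 23 56]
  11. access 56: HIT. Cache (LRU->MRU): [47 23 56]
  12. access 35: MISS, evict 47. Cache (LRU->MRU): [23 56 35]
  13. access 20: MISS, evict 23. Cache (LRU->MRU): [56 35 20]
  14. access 30: MISS, evict 56. Cache (LRU->MRU): [35 20 30]
  15. access 23: MISS, evict 35. Cache (LRU->MRU): [20 30 23]
  16. access 97: MISS, evict 20. Cache (LRU->MRU): [30 23 97]
  17. access 23: HIT. Cache (LRU->MRU): [30 97 23]
  18. access 20: MISS, evict 30. Cache (LRU->MRU): [97 23 20]
  19. access 20: HIT. Cache (LRU->MRU): [97 23 20]
  20. access 1: MISS, evict 97. Cache (LRU->MRU): [23 20 1]
  21. access 8: MISS, evict 23. Cache (LRU->MRU): [20 1 8]
  22. access 1: HIT. Cache (LRU->MRU): [20 8 1]
  23. access 47: MISS, evict 20. Cache (LRU->MRU): [8 1 47]
  24. access 20: MISS, evict 8. Cache (LRU->MRU): [1 47 20]
  25. access 47: HIT. Cache (LRU->MRU): [1 20 47]
  26. access 47: HIT. Cache (LRU->MRU): [1 20 47]
  27. access 35: MISS, evict 1. Cache (LRU->MRU): [20 47 35]
  28. access 1: MISS, evict 20. Cache (LRU->MRU): [47 35 1]
  29. access 1: HIT. Cache (LRU->MRU): [47 35 1]
Total: 12 hits, 17 misses, 14 evictions

Answer: 14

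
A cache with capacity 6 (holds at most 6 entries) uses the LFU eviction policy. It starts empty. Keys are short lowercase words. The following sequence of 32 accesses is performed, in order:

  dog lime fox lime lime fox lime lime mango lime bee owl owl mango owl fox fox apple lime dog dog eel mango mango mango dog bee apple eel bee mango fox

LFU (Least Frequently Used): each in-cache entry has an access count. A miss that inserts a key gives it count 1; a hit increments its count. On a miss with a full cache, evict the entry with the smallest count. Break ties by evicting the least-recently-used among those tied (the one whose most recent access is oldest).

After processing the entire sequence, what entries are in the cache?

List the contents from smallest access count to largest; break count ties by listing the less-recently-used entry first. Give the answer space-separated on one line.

LFU simulation (capacity=6):
  1. access dog: MISS. Cache: [dog(c=1)]
  2. access lime: MISS. Cache: [dog(c=1) lime(c=1)]
  3. access fox: MISS. Cache: [dog(c=1) lime(c=1) fox(c=1)]
  4. access lime: HIT, count now 2. Cache: [dog(c=1) fox(c=1) lime(c=2)]
  5. access lime: HIT, count now 3. Cache: [dog(c=1) fox(c=1) lime(c=3)]
  6. access fox: HIT, count now 2. Cache: [dog(c=1) fox(c=2) lime(c=3)]
  7. access lime: HIT, count now 4. Cache: [dog(c=1) fox(c=2) lime(c=4)]
  8. access lime: HIT, count now 5. Cache: [dog(c=1) fox(c=2) lime(c=5)]
  9. access mango: MISS. Cache: [dog(c=1) mango(c=1) fox(c=2) lime(c=5)]
  10. access lime: HIT, count now 6. Cache: [dog(c=1) mango(c=1) fox(c=2) lime(c=6)]
  11. access bee: MISS. Cache: [dog(c=1) mango(c=1) bee(c=1) fox(c=2) lime(c=6)]
  12. access owl: MISS. Cache: [dog(c=1) mango(c=1) bee(c=1) owl(c=1) fox(c=2) lime(c=6)]
  13. access owl: HIT, count now 2. Cache: [dog(c=1) mango(c=1) bee(c=1) fox(c=2) owl(c=2) lime(c=6)]
  14. access mango: HIT, count now 2. Cache: [dog(c=1) bee(c=1) fox(c=2) owl(c=2) mango(c=2) lime(c=6)]
  15. access owl: HIT, count now 3. Cache: [dog(c=1) bee(c=1) fox(c=2) mango(c=2) owl(c=3) lime(c=6)]
  16. access fox: HIT, count now 3. Cache: [dog(c=1) bee(c=1) mango(c=2) owl(c=3) fox(c=3) lime(c=6)]
  17. access fox: HIT, count now 4. Cache: [dog(c=1) bee(c=1) mango(c=2) owl(c=3) fox(c=4) lime(c=6)]
  18. access apple: MISS, evict dog(c=1). Cache: [bee(c=1) apple(c=1) mango(c=2) owl(c=3) fox(c=4) lime(c=6)]
  19. access lime: HIT, count now 7. Cache: [bee(c=1) apple(c=1) mango(c=2) owl(c=3) fox(c=4) lime(c=7)]
  20. access dog: MISS, evict bee(c=1). Cache: [apple(c=1) dog(c=1) mango(c=2) owl(c=3) fox(c=4) lime(c=7)]
  21. access dog: HIT, count now 2. Cache: [apple(c=1) mango(c=2) dog(c=2) owl(c=3) fox(c=4) lime(c=7)]
  22. access eel: MISS, evict apple(c=1). Cache: [eel(c=1) mango(c=2) dog(c=2) owl(c=3) fox(c=4) lime(c=7)]
  23. access mango: HIT, count now 3. Cache: [eel(c=1) dog(c=2) owl(c=3) mango(c=3) fox(c=4) lime(c=7)]
  24. access mango: HIT, count now 4. Cache: [eel(c=1) dog(c=2) owl(c=3) fox(c=4) mango(c=4) lime(c=7)]
  25. access mango: HIT, count now 5. Cache: [eel(c=1) dog(c=2) owl(c=3) fox(c=4) mango(c=5) lime(c=7)]
  26. access dog: HIT, count now 3. Cache: [eel(c=1) owl(c=3) dog(c=3) fox(c=4) mango(c=5) lime(c=7)]
  27. access bee: MISS, evict eel(c=1). Cache: [bee(c=1) owl(c=3) dog(c=3) fox(c=4) mango(c=5) lime(c=7)]
  28. access apple: MISS, evict bee(c=1). Cache: [apple(c=1) owl(c=3) dog(c=3) fox(c=4) mango(c=5) lime(c=7)]
  29. access eel: MISS, evict apple(c=1). Cache: [eel(c=1) owl(c=3) dog(c=3) fox(c=4) mango(c=5) lime(c=7)]
  30. access bee: MISS, evict eel(c=1). Cache: [bee(c=1) owl(c=3) dog(c=3) fox(c=4) mango(c=5) lime(c=7)]
  31. access mango: HIT, count now 6. Cache: [bee(c=1) owl(c=3) dog(c=3) fox(c=4) mango(c=6) lime(c=7)]
  32. access fox: HIT, count now 5. Cache: [bee(c=1) owl(c=3) dog(c=3) fox(c=5) mango(c=6) lime(c=7)]
Total: 19 hits, 13 misses, 7 evictions

Answer: bee owl dog fox mango lime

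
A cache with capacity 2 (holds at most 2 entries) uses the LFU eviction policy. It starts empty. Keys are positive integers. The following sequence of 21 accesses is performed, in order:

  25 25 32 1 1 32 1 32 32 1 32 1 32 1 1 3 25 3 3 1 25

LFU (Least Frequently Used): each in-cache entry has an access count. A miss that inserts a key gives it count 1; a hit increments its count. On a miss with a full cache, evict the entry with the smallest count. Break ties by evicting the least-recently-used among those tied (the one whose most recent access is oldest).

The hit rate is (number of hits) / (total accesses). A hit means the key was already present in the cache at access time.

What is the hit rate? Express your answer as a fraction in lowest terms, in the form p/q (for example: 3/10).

LFU simulation (capacity=2):
  1. access 25: MISS. Cache: [25(c=1)]
  2. access 25: HIT, count now 2. Cache: [25(c=2)]
  3. access 32: MISS. Cache: [32(c=1) 25(c=2)]
  4. access 1: MISS, evict 32(c=1). Cache: [1(c=1) 25(c=2)]
  5. access 1: HIT, count now 2. Cache: [25(c=2) 1(c=2)]
  6. access 32: MISS, evict 25(c=2). Cache: [32(c=1) 1(c=2)]
  7. access 1: HIT, count now 3. Cache: [32(c=1) 1(c=3)]
  8. access 32: HIT, count now 2. Cache: [32(c=2) 1(c=3)]
  9. access 32: HIT, count now 3. Cache: [1(c=3) 32(c=3)]
  10. access 1: HIT, count now 4. Cache: [32(c=3) 1(c=4)]
  11. access 32: HIT, count now 4. Cache: [1(c=4) 32(c=4)]
  12. access 1: HIT, count now 5. Cache: [32(c=4) 1(c=5)]
  13. access 32: HIT, count now 5. Cache: [1(c=5) 32(c=5)]
  14. access 1: HIT, count now 6. Cache: [32(c=5) 1(c=6)]
  15. access 1: HIT, count now 7. Cache: [32(c=5) 1(c=7)]
  16. access 3: MISS, evict 32(c=5). Cache: [3(c=1) 1(c=7)]
  17. access 25: MISS, evict 3(c=1). Cache: [25(c=1) 1(c=7)]
  18. access 3: MISS, evict 25(c=1). Cache: [3(c=1) 1(c=7)]
  19. access 3: HIT, count now 2. Cache: [3(c=2) 1(c=7)]
  20. access 1: HIT, count now 8. Cache: [3(c=2) 1(c=8)]
  21. access 25: MISS, evict 3(c=2). Cache: [25(c=1) 1(c=8)]
Total: 13 hits, 8 misses, 6 evictions

Hit rate = 13/21

Answer: 13/21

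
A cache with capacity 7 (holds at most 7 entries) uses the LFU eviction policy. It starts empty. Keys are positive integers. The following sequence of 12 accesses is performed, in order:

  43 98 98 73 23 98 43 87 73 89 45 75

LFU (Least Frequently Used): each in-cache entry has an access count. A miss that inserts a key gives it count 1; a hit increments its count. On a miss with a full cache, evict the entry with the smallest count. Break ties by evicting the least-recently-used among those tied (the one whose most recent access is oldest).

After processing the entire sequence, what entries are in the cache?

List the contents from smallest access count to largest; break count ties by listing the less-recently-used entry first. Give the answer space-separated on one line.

LFU simulation (capacity=7):
  1. access 43: MISS. Cache: [43(c=1)]
  2. access 98: MISS. Cache: [43(c=1) 98(c=1)]
  3. access 98: HIT, count now 2. Cache: [43(c=1) 98(c=2)]
  4. access 73: MISS. Cache: [43(c=1) 73(c=1) 98(c=2)]
  5. access 23: MISS. Cache: [43(c=1) 73(c=1) 23(c=1) 98(c=2)]
  6. access 98: HIT, count now 3. Cache: [43(c=1) 73(c=1) 23(c=1) 98(c=3)]
  7. access 43: HIT, count now 2. Cache: [73(c=1) 23(c=1) 43(c=2) 98(c=3)]
  8. access 87: MISS. Cache: [73(c=1) 23(c=1) 87(c=1) 43(c=2) 98(c=3)]
  9. access 73: HIT, count now 2. Cache: [23(c=1) 87(c=1) 43(c=2) 73(c=2) 98(c=3)]
  10. access 89: MISS. Cache: [23(c=1) 87(c=1) 89(c=1) 43(c=2) 73(c=2) 98(c=3)]
  11. access 45: MISS. Cache: [23(c=1) 87(c=1) 89(c=1) 45(c=1) 43(c=2) 73(c=2) 98(c=3)]
  12. access 75: MISS, evict 23(c=1). Cache: [87(c=1) 89(c=1) 45(c=1) 75(c=1) 43(c=2) 73(c=2) 98(c=3)]
Total: 4 hits, 8 misses, 1 evictions

Answer: 87 89 45 75 43 73 98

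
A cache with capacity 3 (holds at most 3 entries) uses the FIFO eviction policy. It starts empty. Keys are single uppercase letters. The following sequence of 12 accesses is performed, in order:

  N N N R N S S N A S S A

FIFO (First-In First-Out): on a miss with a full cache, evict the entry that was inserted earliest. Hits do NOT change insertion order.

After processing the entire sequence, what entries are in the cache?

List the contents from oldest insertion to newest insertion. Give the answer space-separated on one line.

Answer: R S A

Derivation:
FIFO simulation (capacity=3):
  1. access N: MISS. Cache (old->new): [N]
  2. access N: HIT. Cache (old->new): [N]
  3. access N: HIT. Cache (old->new): [N]
  4. access R: MISS. Cache (old->new): [N R]
  5. access N: HIT. Cache (old->new): [N R]
  6. access S: MISS. Cache (old->new): [N R S]
  7. access S: HIT. Cache (old->new): [N R S]
  8. access N: HIT. Cache (old->new): [N R S]
  9. access A: MISS, evict N. Cache (old->new): [R S A]
  10. access S: HIT. Cache (old->new): [R S A]
  11. access S: HIT. Cache (old->new): [R S A]
  12. access A: HIT. Cache (old->new): [R S A]
Total: 8 hits, 4 misses, 1 evictions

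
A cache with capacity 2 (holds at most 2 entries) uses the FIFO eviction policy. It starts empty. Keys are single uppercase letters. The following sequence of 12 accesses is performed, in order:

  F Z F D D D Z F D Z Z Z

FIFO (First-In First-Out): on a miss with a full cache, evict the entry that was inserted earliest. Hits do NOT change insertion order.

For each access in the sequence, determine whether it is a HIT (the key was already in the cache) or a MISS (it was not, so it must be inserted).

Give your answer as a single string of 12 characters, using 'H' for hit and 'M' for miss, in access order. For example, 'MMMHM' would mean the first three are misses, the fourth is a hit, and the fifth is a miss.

Answer: MMHMHHHMHMHH

Derivation:
FIFO simulation (capacity=2):
  1. access F: MISS. Cache (old->new): [F]
  2. access Z: MISS. Cache (old->new): [F Z]
  3. access F: HIT. Cache (old->new): [F Z]
  4. access D: MISS, evict F. Cache (old->new): [Z D]
  5. access D: HIT. Cache (old->new): [Z D]
  6. access D: HIT. Cache (old->new): [Z D]
  7. access Z: HIT. Cache (old->new): [Z D]
  8. access F: MISS, evict Z. Cache (old->new): [D F]
  9. access D: HIT. Cache (old->new): [D F]
  10. access Z: MISS, evict D. Cache (old->new): [F Z]
  11. access Z: HIT. Cache (old->new): [F Z]
  12. access Z: HIT. Cache (old->new): [F Z]
Total: 7 hits, 5 misses, 3 evictions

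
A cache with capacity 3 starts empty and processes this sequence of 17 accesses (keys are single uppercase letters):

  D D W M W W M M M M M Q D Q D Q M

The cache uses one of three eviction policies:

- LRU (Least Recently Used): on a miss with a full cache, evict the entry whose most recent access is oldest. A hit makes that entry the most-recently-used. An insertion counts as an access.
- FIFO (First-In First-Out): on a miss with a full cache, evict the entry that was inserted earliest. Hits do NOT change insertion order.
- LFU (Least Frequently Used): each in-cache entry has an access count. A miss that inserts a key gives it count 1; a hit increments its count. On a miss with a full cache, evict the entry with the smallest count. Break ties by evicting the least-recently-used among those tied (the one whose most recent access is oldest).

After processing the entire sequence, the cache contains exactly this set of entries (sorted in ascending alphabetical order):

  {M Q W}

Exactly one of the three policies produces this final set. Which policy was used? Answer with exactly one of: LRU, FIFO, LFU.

Answer: LFU

Derivation:
Simulating under each policy and comparing final sets:
  LRU: final set = {D M Q} -> differs
  FIFO: final set = {D M Q} -> differs
  LFU: final set = {M Q W} -> MATCHES target
Only LFU produces the target set.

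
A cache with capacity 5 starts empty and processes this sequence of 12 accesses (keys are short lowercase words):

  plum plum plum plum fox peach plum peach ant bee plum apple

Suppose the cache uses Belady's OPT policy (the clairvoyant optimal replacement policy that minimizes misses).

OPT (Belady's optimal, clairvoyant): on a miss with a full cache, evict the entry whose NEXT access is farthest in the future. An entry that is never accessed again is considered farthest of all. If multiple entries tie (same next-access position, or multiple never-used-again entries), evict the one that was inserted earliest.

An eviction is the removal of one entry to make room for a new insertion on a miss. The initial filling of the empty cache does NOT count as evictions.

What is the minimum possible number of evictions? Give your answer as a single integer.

Answer: 1

Derivation:
OPT (Belady) simulation (capacity=5):
  1. access plum: MISS. Cache: [plum]
  2. access plum: HIT. Next use of plum: step 3. Cache: [plum]
  3. access plum: HIT. Next use of plum: step 4. Cache: [plum]
  4. access plum: HIT. Next use of plum: step 7. Cache: [plum]
  5. access fox: MISS. Cache: [plum fox]
  6. access peach: MISS. Cache: [plum fox peach]
  7. access plum: HIT. Next use of plum: step 11. Cache: [plum fox peach]
  8. access peach: HIT. Next use of peach: never. Cache: [plum fox peach]
  9. access ant: MISS. Cache: [plum fox peach ant]
  10. access bee: MISS. Cache: [plum fox peach ant bee]
  11. access plum: HIT. Next use of plum: never. Cache: [plum fox peach ant bee]
  12. access apple: MISS, evict plum (next use: never). Cache: [fox peach ant bee apple]
Total: 6 hits, 6 misses, 1 evictions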